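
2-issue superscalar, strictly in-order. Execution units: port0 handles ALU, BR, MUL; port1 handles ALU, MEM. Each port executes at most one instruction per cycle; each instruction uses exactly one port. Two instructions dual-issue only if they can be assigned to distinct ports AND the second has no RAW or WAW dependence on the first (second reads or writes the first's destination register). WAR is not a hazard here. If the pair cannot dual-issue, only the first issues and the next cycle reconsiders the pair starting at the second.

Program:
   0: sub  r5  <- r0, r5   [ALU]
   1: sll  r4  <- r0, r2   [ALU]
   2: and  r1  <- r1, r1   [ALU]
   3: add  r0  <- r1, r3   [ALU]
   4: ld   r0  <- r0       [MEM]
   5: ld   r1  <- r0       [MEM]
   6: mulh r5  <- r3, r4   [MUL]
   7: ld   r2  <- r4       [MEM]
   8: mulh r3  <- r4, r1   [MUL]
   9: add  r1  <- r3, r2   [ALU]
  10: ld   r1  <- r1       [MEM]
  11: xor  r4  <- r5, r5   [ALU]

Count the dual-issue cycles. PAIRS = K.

PAIRS = 4

0. sub/sll @i0,i1  | dual
1. and @i2  | RAW r1
2. add @i3  | RAW+WAW r0
3. ld @i4  | no-port MEM/MEM
4. ld/mulh @i5,i6  | dual
5. ld/mulh @i7,i8  | dual
6. add @i9  | RAW+WAW r1
7. ld/xor @i10,i11  | dual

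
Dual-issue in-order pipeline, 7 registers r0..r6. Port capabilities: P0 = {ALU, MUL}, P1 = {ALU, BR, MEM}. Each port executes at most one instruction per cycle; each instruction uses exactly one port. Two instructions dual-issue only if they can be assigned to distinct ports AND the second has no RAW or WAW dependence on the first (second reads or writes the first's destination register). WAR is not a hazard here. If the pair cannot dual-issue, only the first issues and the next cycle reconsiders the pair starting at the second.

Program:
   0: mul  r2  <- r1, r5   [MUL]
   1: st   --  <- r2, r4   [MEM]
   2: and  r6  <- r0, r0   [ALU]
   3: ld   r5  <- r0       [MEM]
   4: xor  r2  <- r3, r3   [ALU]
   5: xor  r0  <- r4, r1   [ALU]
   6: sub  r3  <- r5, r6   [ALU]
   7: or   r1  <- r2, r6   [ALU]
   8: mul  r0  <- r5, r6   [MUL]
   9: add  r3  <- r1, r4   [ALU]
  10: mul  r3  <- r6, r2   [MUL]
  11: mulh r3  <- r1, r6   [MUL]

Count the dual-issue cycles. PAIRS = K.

PAIRS = 4

t=0 i0:mul ; RAW r2
t=1 i1,i2:st and ; dual
t=2 i3,i4:ld xor ; dual
t=3 i5,i6:xor sub ; dual
t=4 i7,i8:or mul ; dual
t=5 i9:add ; WAW r3
t=6 i10:mul ; no-port MUL/MUL
t=7 i11:mulh ; tail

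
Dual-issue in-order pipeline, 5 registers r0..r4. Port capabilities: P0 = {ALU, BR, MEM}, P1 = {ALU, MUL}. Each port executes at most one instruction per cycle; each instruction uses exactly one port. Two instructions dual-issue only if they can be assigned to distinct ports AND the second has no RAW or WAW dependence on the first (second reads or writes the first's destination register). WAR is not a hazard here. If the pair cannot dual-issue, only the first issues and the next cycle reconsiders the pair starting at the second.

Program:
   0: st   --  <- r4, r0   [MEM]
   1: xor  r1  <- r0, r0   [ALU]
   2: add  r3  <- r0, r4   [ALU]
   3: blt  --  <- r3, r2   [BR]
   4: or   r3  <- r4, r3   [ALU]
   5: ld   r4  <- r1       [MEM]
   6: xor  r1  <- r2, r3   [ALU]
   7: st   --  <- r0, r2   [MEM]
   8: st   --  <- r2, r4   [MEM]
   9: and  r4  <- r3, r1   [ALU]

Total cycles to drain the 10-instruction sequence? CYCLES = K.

t=0 i0,i1:st xor ; pair
t=1 i2:add ; RAW r3
t=2 i3,i4:blt or ; pair
t=3 i5,i6:ld xor ; pair
t=4 i7:st ; no-port MEM/MEM
t=5 i8,i9:st and ; pair

CYCLES = 6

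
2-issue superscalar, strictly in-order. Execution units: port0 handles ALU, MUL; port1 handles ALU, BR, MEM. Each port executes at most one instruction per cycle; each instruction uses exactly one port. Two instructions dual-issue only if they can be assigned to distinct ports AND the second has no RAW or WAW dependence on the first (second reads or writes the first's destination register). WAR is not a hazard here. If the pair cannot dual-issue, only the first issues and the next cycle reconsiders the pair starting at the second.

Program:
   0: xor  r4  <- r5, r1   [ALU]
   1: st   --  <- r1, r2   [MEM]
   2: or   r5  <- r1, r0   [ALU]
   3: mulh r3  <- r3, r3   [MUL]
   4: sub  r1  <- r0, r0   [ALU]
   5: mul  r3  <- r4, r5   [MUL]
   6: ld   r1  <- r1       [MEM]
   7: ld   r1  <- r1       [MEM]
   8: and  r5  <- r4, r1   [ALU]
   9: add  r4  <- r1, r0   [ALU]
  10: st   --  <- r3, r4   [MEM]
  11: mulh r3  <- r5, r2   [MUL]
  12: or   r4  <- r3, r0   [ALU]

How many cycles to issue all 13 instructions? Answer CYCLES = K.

[0] i0+i1  xor.ALU st.MEM  -- 2-wide
[1] i2+i3  or.ALU mulh.MUL  -- 2-wide
[2] i4+i5  sub.ALU mul.MUL  -- 2-wide
[3] i6  ld.MEM  -- no-port MEM/MEM
[4] i7  ld.MEM  -- RAW r1
[5] i8+i9  and.ALU add.ALU  -- 2-wide
[6] i10+i11  st.MEM mulh.MUL  -- 2-wide
[7] i12  or.ALU  -- tail

CYCLES = 8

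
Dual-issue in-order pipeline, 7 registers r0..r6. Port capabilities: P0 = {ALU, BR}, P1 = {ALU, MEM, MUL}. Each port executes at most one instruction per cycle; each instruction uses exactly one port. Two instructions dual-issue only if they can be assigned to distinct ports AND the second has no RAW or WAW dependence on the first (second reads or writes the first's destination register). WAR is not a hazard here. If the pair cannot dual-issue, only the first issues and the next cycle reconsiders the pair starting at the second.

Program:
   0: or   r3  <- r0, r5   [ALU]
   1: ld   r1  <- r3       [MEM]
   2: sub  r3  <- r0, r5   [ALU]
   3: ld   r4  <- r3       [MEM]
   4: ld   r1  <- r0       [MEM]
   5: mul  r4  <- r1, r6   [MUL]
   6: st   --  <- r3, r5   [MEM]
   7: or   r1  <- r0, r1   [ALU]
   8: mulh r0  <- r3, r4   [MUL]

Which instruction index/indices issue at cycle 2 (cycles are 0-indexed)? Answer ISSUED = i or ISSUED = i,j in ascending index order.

t=0 i0:or ; RAW r3
t=1 i1/i2:ld;sub ; dual
t=2 i3:ld ; no-port MEM/MEM
t=3 i4:ld ; no-port MEM/MUL
t=4 i5:mul ; no-port MUL/MEM
t=5 i6/i7:st;or ; dual
t=6 i8:mulh ; tail

ISSUED = 3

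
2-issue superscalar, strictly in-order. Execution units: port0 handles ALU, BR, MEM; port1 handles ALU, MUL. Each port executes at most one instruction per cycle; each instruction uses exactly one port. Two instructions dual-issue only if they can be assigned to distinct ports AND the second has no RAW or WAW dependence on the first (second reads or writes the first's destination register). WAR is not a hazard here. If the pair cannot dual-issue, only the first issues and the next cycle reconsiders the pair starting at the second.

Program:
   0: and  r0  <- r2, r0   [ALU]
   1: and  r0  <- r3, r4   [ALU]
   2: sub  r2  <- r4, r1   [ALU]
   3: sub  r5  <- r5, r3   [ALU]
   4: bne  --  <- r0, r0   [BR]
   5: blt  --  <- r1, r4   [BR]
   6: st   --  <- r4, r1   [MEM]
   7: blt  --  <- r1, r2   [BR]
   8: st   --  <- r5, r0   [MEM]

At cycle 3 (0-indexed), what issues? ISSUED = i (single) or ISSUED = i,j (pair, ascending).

t=0 i0:and ; WAW r0
t=1 i1,i2:and/sub ; dual
t=2 i3,i4:sub/bne ; dual
t=3 i5:blt ; no-port BR/MEM
t=4 i6:st ; no-port MEM/BR
t=5 i7:blt ; no-port BR/MEM
t=6 i8:st ; tail

ISSUED = 5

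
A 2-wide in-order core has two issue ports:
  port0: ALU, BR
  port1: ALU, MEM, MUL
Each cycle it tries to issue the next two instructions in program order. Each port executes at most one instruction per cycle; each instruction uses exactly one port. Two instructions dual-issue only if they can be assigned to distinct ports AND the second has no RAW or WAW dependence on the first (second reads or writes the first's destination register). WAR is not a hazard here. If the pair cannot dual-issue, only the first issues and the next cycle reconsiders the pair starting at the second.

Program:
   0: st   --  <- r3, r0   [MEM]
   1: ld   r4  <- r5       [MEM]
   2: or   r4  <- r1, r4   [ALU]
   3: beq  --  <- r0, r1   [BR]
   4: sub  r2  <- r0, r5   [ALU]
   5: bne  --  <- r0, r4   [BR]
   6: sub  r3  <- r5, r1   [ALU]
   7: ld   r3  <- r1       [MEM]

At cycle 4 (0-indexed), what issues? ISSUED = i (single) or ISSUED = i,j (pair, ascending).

ISSUED = 6

[0] i0  st.MEM  -- no-port MEM/MEM
[1] i1  ld.MEM  -- RAW+WAW r4
[2] i2/i3  or.ALU beq.BR  -- dual
[3] i4/i5  sub.ALU bne.BR  -- dual
[4] i6  sub.ALU  -- WAW r3
[5] i7  ld.MEM  -- tail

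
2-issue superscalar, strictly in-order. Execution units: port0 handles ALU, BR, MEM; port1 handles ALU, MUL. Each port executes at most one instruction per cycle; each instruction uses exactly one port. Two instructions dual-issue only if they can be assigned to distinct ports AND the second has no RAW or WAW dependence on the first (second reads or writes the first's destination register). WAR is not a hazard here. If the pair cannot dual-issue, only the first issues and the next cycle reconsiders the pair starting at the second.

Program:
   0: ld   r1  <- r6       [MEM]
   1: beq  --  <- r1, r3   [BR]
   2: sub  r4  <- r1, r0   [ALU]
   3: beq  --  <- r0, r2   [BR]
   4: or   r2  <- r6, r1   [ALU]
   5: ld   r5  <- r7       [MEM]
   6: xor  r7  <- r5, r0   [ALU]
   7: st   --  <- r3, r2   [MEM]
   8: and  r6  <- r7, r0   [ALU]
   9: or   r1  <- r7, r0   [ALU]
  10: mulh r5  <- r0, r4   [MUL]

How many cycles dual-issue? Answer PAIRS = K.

PAIRS = 4

  cy0 -> i0 (ld) no-port MEM/BR
  cy1 -> i1+i2 (beq/sub) 2-wide
  cy2 -> i3+i4 (beq/or) 2-wide
  cy3 -> i5 (ld) RAW r5
  cy4 -> i6+i7 (xor/st) 2-wide
  cy5 -> i8+i9 (and/or) 2-wide
  cy6 -> i10 (mulh) tail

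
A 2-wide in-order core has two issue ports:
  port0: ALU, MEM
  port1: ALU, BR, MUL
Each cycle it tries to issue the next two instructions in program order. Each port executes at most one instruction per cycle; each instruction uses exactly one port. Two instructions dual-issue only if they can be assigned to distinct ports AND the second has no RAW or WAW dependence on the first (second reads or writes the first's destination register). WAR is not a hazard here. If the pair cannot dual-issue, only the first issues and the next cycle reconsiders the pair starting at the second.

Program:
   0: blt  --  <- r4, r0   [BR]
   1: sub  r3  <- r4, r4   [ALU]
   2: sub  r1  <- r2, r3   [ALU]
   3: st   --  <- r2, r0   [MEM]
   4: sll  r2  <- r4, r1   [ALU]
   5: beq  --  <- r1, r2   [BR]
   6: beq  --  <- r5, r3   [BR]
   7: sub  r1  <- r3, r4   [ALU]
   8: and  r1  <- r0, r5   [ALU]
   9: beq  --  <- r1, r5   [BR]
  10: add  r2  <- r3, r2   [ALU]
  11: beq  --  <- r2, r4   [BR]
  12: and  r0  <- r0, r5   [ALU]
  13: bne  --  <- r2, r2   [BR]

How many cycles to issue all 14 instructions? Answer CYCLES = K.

0. blt.BR sub.ALU @i0+i1  | 2-wide
1. sub.ALU st.MEM @i2+i3  | 2-wide
2. sll.ALU @i4  | RAW r2
3. beq.BR @i5  | no-port BR/BR
4. beq.BR sub.ALU @i6+i7  | 2-wide
5. and.ALU @i8  | RAW r1
6. beq.BR add.ALU @i9+i10  | 2-wide
7. beq.BR and.ALU @i11+i12  | 2-wide
8. bne.BR @i13  | tail

CYCLES = 9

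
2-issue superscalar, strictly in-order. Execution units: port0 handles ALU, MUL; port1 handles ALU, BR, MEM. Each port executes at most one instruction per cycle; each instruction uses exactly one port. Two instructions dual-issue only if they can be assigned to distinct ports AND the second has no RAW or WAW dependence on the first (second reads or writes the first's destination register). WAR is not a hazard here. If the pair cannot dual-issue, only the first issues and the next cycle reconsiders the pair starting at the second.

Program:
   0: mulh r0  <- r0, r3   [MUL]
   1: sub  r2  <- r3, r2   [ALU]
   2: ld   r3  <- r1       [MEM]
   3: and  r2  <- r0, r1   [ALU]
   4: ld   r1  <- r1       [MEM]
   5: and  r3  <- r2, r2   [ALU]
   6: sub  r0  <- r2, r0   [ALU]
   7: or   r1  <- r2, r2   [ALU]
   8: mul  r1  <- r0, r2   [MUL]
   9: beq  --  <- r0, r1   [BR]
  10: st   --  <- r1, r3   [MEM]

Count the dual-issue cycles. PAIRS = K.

c0: i0/i1 mulh+sub  pair
c1: i2/i3 ld+and  pair
c2: i4/i5 ld+and  pair
c3: i6/i7 sub+or  pair
c4: i8 mul  RAW r1
c5: i9 beq  no-port BR/MEM
c6: i10 st  tail

PAIRS = 4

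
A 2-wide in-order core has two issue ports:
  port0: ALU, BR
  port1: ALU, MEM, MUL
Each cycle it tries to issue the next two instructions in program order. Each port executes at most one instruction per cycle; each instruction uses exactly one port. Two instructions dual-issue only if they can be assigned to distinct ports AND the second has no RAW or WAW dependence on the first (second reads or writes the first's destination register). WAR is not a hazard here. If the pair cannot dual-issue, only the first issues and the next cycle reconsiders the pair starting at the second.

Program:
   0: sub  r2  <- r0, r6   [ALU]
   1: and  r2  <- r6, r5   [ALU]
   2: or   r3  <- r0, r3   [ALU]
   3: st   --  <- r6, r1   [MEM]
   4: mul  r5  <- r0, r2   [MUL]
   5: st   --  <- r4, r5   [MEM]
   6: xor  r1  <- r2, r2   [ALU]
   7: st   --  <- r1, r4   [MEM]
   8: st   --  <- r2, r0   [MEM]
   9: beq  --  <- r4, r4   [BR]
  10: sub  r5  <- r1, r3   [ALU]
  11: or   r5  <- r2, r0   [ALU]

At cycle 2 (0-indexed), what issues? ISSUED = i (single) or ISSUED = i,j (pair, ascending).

ISSUED = 3

  cy0 -> i0 (sub.ALU) WAW r2
  cy1 -> i1,i2 (and.ALU/or.ALU) pair
  cy2 -> i3 (st.MEM) no-port MEM/MUL
  cy3 -> i4 (mul.MUL) no-port MUL/MEM
  cy4 -> i5,i6 (st.MEM/xor.ALU) pair
  cy5 -> i7 (st.MEM) no-port MEM/MEM
  cy6 -> i8,i9 (st.MEM/beq.BR) pair
  cy7 -> i10 (sub.ALU) WAW r5
  cy8 -> i11 (or.ALU) tail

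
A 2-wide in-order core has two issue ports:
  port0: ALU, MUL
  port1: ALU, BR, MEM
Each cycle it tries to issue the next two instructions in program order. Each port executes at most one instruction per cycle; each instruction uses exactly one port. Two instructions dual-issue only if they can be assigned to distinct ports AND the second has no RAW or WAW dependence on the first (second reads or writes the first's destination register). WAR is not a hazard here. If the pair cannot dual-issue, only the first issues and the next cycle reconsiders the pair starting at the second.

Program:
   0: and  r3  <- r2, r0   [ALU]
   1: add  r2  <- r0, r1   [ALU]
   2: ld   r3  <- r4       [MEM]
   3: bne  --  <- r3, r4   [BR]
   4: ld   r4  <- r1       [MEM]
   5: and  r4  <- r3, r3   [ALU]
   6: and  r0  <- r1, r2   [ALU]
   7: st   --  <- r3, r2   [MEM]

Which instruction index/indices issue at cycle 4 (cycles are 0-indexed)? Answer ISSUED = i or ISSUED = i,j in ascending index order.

#0 head=0: and.ALU add.ALU i0+i1 dual
#1 head=2: ld.MEM i2 no-port MEM/BR
#2 head=3: bne.BR i3 no-port BR/MEM
#3 head=4: ld.MEM i4 WAW r4
#4 head=5: and.ALU and.ALU i5+i6 dual
#5 head=7: st.MEM i7 tail

ISSUED = 5,6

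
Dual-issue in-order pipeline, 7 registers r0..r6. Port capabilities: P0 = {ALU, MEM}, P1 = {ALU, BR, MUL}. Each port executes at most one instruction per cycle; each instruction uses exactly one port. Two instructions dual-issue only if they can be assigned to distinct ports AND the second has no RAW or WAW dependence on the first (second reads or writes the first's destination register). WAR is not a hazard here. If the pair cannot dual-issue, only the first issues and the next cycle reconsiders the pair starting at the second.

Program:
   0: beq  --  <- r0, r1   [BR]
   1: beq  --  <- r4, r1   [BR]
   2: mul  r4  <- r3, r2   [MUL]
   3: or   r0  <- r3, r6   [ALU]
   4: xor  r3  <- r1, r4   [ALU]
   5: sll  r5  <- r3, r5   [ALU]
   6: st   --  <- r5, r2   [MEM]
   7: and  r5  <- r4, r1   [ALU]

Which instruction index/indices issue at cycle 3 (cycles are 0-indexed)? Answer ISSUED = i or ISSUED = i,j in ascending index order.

ISSUED = 4

t=0 i0:beq ; no-port BR/BR
t=1 i1:beq ; no-port BR/MUL
t=2 i2/i3:mul or ; 2-wide
t=3 i4:xor ; RAW r3
t=4 i5:sll ; RAW r5
t=5 i6/i7:st and ; 2-wide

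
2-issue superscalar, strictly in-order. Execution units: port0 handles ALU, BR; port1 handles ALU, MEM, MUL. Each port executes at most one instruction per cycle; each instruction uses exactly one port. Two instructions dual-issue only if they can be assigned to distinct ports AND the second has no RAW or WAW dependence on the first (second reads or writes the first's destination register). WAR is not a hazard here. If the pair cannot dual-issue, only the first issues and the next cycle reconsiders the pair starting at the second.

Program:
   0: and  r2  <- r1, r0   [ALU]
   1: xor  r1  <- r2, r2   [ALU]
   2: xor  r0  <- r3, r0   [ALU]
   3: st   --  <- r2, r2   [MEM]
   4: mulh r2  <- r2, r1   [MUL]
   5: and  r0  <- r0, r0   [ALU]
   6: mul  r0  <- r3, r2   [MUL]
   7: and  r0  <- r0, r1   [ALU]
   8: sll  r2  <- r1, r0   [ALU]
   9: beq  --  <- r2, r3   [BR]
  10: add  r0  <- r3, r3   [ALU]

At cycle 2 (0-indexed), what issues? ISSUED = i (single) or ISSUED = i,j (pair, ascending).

t=0 i0:and.ALU ; RAW r2
t=1 i1&i2:xor.ALU/xor.ALU ; pair
t=2 i3:st.MEM ; no-port MEM/MUL
t=3 i4&i5:mulh.MUL/and.ALU ; pair
t=4 i6:mul.MUL ; RAW+WAW r0
t=5 i7:and.ALU ; RAW r0
t=6 i8:sll.ALU ; RAW r2
t=7 i9&i10:beq.BR/add.ALU ; pair

ISSUED = 3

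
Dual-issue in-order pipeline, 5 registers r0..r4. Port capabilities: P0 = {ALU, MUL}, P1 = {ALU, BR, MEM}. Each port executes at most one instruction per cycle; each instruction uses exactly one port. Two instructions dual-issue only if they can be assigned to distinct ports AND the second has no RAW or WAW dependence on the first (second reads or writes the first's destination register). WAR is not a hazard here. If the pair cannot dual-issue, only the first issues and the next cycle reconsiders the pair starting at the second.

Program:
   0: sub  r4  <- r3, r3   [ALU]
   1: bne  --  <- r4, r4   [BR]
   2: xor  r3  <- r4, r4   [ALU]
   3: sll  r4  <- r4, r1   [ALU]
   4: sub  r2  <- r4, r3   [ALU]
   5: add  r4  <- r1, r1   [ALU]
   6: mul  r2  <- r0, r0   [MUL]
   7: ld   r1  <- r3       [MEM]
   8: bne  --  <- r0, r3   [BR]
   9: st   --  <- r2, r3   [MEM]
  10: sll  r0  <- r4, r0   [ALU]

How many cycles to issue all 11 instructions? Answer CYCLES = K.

CYCLES = 7

#0 head=0: sub i0 RAW r4
#1 head=1: bne xor i1/i2 pair
#2 head=3: sll i3 RAW r4
#3 head=4: sub add i4/i5 pair
#4 head=6: mul ld i6/i7 pair
#5 head=8: bne i8 no-port BR/MEM
#6 head=9: st sll i9/i10 pair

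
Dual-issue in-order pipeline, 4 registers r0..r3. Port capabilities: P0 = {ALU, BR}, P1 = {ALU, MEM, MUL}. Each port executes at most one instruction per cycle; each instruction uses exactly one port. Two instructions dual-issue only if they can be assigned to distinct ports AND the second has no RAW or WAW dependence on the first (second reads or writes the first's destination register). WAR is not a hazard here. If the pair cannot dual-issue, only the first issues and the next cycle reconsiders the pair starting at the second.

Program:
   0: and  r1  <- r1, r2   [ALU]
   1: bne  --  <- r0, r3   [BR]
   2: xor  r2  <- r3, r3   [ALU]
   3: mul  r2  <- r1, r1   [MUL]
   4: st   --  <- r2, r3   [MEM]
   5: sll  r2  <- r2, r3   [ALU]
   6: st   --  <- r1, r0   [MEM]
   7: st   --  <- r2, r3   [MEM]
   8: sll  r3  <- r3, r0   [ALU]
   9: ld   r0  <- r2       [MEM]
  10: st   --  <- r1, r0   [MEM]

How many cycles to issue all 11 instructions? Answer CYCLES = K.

CYCLES = 8

#0 head=0: and+bne i0,i1 pair
#1 head=2: xor i2 WAW r2
#2 head=3: mul i3 no-port MUL/MEM
#3 head=4: st+sll i4,i5 pair
#4 head=6: st i6 no-port MEM/MEM
#5 head=7: st+sll i7,i8 pair
#6 head=9: ld i9 no-port MEM/MEM
#7 head=10: st i10 tail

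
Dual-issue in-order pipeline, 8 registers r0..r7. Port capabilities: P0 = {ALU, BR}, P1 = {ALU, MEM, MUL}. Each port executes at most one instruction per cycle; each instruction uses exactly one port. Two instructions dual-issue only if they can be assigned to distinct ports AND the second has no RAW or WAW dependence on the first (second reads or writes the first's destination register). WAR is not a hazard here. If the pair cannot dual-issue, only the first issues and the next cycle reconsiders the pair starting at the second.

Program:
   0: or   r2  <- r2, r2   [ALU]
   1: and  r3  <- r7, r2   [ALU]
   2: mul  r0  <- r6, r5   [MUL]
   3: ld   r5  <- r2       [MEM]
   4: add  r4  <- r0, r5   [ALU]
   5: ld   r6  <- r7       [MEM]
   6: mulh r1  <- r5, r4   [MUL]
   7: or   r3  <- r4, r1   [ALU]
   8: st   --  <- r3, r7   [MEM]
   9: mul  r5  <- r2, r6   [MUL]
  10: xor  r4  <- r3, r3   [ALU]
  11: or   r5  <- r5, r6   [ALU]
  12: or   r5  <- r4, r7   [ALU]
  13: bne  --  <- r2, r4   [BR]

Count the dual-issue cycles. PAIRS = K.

PAIRS = 4

  cy0 -> i0 (or.ALU) RAW r2
  cy1 -> i1/i2 (and.ALU mul.MUL) dual
  cy2 -> i3 (ld.MEM) RAW r5
  cy3 -> i4/i5 (add.ALU ld.MEM) dual
  cy4 -> i6 (mulh.MUL) RAW r1
  cy5 -> i7 (or.ALU) RAW r3
  cy6 -> i8 (st.MEM) no-port MEM/MUL
  cy7 -> i9/i10 (mul.MUL xor.ALU) dual
  cy8 -> i11 (or.ALU) WAW r5
  cy9 -> i12/i13 (or.ALU bne.BR) dual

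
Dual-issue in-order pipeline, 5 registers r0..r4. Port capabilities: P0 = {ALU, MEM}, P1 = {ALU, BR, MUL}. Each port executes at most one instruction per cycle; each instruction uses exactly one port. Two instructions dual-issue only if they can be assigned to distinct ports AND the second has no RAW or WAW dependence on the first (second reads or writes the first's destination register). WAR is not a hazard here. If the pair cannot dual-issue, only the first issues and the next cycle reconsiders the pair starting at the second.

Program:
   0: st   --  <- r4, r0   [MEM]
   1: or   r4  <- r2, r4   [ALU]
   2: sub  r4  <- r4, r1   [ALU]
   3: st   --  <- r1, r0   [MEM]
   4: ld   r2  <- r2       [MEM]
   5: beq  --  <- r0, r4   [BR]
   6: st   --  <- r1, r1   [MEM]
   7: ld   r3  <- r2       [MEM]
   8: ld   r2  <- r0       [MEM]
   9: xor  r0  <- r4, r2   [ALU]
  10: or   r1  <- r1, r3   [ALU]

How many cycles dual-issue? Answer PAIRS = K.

PAIRS = 4

c0: i0,i1 st;or  2-wide
c1: i2,i3 sub;st  2-wide
c2: i4,i5 ld;beq  2-wide
c3: i6 st  no-port MEM/MEM
c4: i7 ld  no-port MEM/MEM
c5: i8 ld  RAW r2
c6: i9,i10 xor;or  2-wide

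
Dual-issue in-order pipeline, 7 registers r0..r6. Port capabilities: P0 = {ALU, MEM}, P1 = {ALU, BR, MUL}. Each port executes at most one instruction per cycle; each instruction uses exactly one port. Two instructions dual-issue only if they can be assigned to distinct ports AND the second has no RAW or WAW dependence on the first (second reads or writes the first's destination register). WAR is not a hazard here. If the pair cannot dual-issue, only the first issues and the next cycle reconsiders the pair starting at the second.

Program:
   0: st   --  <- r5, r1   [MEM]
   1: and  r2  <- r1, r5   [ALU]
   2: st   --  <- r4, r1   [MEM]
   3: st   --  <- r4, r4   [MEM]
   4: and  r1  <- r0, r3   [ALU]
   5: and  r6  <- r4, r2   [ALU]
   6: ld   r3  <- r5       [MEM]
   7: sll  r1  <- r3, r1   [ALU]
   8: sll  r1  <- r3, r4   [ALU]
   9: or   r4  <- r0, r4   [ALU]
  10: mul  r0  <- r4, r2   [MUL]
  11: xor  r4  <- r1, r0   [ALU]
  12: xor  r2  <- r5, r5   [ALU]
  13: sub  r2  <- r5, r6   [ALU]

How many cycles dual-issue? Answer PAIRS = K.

0. st/and @i0/i1  | 2-wide
1. st @i2  | no-port MEM/MEM
2. st/and @i3/i4  | 2-wide
3. and/ld @i5/i6  | 2-wide
4. sll @i7  | WAW r1
5. sll/or @i8/i9  | 2-wide
6. mul @i10  | RAW r0
7. xor/xor @i11/i12  | 2-wide
8. sub @i13  | tail

PAIRS = 5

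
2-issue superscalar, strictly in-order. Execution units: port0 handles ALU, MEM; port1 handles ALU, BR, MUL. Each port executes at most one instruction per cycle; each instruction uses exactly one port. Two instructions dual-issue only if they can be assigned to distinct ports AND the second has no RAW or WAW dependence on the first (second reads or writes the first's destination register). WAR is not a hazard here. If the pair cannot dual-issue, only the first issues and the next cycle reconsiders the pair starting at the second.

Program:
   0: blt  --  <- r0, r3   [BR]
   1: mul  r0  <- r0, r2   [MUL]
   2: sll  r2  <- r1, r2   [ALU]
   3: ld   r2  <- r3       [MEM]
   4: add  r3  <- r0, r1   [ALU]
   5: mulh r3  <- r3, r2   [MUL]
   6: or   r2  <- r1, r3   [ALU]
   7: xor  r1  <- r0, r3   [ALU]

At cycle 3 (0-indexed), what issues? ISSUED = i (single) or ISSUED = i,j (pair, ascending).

ISSUED = 5

  cy0 -> i0 (blt) no-port BR/MUL
  cy1 -> i1,i2 (mul/sll) pair
  cy2 -> i3,i4 (ld/add) pair
  cy3 -> i5 (mulh) RAW r3
  cy4 -> i6,i7 (or/xor) pair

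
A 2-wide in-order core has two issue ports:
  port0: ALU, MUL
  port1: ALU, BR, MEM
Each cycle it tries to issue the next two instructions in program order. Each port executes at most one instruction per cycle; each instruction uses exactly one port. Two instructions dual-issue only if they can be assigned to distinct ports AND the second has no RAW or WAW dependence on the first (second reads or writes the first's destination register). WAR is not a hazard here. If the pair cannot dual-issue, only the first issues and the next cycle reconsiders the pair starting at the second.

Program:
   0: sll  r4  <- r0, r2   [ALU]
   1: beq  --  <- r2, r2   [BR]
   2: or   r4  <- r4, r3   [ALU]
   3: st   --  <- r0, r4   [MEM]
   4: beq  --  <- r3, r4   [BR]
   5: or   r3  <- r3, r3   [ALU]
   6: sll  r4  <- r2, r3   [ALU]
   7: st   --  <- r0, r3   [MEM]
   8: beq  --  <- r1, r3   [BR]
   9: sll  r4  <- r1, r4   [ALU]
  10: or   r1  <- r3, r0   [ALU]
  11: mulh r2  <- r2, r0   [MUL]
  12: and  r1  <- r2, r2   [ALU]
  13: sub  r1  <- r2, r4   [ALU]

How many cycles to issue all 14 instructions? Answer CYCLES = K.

  cy0 -> i0&i1 (sll;beq) 2-wide
  cy1 -> i2 (or) RAW r4
  cy2 -> i3 (st) no-port MEM/BR
  cy3 -> i4&i5 (beq;or) 2-wide
  cy4 -> i6&i7 (sll;st) 2-wide
  cy5 -> i8&i9 (beq;sll) 2-wide
  cy6 -> i10&i11 (or;mulh) 2-wide
  cy7 -> i12 (and) WAW r1
  cy8 -> i13 (sub) tail

CYCLES = 9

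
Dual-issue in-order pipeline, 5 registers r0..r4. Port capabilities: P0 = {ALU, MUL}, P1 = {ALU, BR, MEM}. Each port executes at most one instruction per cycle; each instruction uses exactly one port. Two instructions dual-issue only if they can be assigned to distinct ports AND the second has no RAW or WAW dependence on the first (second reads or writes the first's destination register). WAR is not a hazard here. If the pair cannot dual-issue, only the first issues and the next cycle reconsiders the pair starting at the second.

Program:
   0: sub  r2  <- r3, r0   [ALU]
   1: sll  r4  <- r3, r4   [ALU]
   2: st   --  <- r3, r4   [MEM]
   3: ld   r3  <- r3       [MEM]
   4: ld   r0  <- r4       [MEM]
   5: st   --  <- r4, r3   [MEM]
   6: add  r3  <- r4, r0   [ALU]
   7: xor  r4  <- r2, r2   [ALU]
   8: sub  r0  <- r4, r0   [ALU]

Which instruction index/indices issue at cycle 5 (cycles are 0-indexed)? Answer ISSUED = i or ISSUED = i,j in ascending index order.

  cy0 -> i0/i1 (sub.ALU sll.ALU) dual
  cy1 -> i2 (st.MEM) no-port MEM/MEM
  cy2 -> i3 (ld.MEM) no-port MEM/MEM
  cy3 -> i4 (ld.MEM) no-port MEM/MEM
  cy4 -> i5/i6 (st.MEM add.ALU) dual
  cy5 -> i7 (xor.ALU) RAW r4
  cy6 -> i8 (sub.ALU) tail

ISSUED = 7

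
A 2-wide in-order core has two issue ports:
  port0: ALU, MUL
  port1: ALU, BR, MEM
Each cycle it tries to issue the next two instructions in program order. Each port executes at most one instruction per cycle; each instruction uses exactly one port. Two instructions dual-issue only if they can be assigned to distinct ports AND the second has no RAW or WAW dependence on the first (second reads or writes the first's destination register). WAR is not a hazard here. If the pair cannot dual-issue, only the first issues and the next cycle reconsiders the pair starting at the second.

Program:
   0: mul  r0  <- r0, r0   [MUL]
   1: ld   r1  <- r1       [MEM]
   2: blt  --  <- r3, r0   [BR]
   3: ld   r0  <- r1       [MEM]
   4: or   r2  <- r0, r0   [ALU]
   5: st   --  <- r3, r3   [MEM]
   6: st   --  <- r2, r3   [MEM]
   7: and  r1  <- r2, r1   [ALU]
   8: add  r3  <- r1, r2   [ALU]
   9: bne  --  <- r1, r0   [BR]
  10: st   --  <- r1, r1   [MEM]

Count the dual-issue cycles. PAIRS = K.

PAIRS = 4

  cy0 -> i0/i1 (mul.MUL/ld.MEM) pair
  cy1 -> i2 (blt.BR) no-port BR/MEM
  cy2 -> i3 (ld.MEM) RAW r0
  cy3 -> i4/i5 (or.ALU/st.MEM) pair
  cy4 -> i6/i7 (st.MEM/and.ALU) pair
  cy5 -> i8/i9 (add.ALU/bne.BR) pair
  cy6 -> i10 (st.MEM) tail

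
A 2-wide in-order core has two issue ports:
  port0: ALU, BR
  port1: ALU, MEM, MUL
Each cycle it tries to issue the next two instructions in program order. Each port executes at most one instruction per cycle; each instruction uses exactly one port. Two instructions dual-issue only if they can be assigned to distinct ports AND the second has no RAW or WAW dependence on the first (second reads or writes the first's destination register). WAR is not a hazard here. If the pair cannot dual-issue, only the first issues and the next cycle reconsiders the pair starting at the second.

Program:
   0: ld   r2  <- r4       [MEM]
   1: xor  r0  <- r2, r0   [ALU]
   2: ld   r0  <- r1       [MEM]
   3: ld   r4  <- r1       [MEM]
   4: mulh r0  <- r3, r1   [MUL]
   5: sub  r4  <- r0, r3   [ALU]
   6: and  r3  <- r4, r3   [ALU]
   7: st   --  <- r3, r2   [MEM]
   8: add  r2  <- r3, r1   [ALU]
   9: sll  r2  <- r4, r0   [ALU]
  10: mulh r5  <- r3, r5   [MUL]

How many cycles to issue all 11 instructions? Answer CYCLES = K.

CYCLES = 9

0. ld @i0  | RAW r2
1. xor @i1  | WAW r0
2. ld @i2  | no-port MEM/MEM
3. ld @i3  | no-port MEM/MUL
4. mulh @i4  | RAW r0
5. sub @i5  | RAW r4
6. and @i6  | RAW r3
7. st add @i7,i8  | pair
8. sll mulh @i9,i10  | pair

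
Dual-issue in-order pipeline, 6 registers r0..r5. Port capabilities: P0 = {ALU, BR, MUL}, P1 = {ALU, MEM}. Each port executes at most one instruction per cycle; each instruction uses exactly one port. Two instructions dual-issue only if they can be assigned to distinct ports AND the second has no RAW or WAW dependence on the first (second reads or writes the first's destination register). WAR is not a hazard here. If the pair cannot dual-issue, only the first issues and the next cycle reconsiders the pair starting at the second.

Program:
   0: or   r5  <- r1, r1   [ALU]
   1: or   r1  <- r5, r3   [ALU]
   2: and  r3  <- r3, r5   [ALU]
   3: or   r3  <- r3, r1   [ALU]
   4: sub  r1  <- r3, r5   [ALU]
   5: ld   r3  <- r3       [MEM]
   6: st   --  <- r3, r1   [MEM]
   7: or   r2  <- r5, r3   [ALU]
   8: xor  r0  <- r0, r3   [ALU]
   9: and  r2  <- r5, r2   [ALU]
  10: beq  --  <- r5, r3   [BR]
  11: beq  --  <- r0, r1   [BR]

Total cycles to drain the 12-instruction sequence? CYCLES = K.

CYCLES = 8

#0 head=0: or.ALU i0 RAW r5
#1 head=1: or.ALU;and.ALU i1&i2 2-wide
#2 head=3: or.ALU i3 RAW r3
#3 head=4: sub.ALU;ld.MEM i4&i5 2-wide
#4 head=6: st.MEM;or.ALU i6&i7 2-wide
#5 head=8: xor.ALU;and.ALU i8&i9 2-wide
#6 head=10: beq.BR i10 no-port BR/BR
#7 head=11: beq.BR i11 tail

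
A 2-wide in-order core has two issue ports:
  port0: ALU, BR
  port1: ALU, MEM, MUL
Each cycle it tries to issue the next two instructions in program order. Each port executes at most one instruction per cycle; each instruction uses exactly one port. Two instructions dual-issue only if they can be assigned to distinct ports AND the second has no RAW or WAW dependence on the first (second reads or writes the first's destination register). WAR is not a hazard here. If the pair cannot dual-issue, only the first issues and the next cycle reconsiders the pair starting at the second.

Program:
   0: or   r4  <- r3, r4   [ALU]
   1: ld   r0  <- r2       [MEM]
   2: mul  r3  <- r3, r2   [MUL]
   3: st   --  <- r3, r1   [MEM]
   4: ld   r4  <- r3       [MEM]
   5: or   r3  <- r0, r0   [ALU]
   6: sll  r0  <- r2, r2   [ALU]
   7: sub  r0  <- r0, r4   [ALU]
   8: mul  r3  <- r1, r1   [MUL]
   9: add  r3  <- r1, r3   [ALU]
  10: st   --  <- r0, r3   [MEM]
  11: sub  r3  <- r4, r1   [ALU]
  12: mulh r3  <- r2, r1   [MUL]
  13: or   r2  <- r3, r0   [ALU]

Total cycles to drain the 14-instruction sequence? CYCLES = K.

[0] i0,i1  or+ld  -- pair
[1] i2  mul  -- no-port MUL/MEM
[2] i3  st  -- no-port MEM/MEM
[3] i4,i5  ld+or  -- pair
[4] i6  sll  -- RAW+WAW r0
[5] i7,i8  sub+mul  -- pair
[6] i9  add  -- RAW r3
[7] i10,i11  st+sub  -- pair
[8] i12  mulh  -- RAW r3
[9] i13  or  -- tail

CYCLES = 10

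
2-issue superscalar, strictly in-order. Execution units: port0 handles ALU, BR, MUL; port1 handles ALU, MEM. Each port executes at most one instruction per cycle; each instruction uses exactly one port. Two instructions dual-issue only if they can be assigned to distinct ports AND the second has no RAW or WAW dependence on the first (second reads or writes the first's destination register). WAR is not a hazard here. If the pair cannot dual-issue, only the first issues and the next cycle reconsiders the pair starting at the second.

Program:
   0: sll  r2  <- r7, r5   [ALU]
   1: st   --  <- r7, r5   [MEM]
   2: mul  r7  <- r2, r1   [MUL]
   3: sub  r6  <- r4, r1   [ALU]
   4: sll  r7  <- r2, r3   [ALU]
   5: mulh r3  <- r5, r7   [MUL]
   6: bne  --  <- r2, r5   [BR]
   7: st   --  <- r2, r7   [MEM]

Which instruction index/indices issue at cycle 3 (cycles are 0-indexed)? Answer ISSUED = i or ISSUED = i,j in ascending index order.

ISSUED = 5

t=0 i0&i1:sll st ; dual
t=1 i2&i3:mul sub ; dual
t=2 i4:sll ; RAW r7
t=3 i5:mulh ; no-port MUL/BR
t=4 i6&i7:bne st ; dual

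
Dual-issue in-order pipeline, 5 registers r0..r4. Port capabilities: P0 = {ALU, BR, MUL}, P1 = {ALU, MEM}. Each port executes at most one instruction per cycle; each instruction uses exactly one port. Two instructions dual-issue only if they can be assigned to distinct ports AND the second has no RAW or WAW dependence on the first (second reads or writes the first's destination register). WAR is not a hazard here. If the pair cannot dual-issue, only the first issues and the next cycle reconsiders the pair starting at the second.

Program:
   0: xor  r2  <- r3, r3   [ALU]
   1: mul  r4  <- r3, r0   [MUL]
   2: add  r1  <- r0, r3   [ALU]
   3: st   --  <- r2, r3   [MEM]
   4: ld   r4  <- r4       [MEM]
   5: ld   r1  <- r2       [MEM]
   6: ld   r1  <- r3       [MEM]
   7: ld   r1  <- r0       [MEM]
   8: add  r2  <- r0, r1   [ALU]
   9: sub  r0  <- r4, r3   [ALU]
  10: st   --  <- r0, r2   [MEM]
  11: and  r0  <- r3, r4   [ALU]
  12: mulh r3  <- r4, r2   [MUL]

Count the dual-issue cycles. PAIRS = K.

PAIRS = 4

0. xor.ALU+mul.MUL @i0,i1  | pair
1. add.ALU+st.MEM @i2,i3  | pair
2. ld.MEM @i4  | no-port MEM/MEM
3. ld.MEM @i5  | no-port MEM/MEM
4. ld.MEM @i6  | no-port MEM/MEM
5. ld.MEM @i7  | RAW r1
6. add.ALU+sub.ALU @i8,i9  | pair
7. st.MEM+and.ALU @i10,i11  | pair
8. mulh.MUL @i12  | tail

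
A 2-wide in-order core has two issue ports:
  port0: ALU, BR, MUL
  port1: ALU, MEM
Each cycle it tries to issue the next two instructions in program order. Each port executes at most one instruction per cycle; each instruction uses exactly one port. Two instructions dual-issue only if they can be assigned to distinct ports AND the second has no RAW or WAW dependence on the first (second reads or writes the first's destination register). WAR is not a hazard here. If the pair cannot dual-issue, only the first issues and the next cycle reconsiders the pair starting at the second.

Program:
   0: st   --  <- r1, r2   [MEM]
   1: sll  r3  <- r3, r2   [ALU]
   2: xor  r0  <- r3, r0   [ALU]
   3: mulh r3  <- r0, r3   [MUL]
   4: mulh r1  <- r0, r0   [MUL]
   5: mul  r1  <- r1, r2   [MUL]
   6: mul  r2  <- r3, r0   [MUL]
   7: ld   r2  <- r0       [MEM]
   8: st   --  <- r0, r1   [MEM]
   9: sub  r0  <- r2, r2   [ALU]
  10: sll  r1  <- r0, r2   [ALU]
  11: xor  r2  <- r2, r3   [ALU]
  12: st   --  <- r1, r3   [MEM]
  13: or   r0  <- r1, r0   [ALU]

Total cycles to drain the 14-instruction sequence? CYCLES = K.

[0] i0,i1  st;sll  -- 2-wide
[1] i2  xor  -- RAW r0
[2] i3  mulh  -- no-port MUL/MUL
[3] i4  mulh  -- no-port MUL/MUL
[4] i5  mul  -- no-port MUL/MUL
[5] i6  mul  -- WAW r2
[6] i7  ld  -- no-port MEM/MEM
[7] i8,i9  st;sub  -- 2-wide
[8] i10,i11  sll;xor  -- 2-wide
[9] i12,i13  st;or  -- 2-wide

CYCLES = 10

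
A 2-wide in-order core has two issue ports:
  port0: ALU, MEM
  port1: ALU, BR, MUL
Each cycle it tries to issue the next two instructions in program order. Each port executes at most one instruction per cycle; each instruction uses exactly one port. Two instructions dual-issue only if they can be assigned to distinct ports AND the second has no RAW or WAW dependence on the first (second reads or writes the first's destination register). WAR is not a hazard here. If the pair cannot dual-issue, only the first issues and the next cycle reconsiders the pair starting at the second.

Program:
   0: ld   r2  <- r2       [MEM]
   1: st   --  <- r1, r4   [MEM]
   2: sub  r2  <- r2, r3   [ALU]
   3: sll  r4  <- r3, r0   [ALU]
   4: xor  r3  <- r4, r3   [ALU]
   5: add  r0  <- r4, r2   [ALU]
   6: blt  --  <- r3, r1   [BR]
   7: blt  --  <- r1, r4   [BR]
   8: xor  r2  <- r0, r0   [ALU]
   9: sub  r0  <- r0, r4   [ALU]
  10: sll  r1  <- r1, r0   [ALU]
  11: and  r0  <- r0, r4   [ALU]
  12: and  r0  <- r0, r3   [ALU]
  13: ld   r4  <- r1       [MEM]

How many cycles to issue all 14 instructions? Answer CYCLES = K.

CYCLES = 9

t=0 i0:ld.MEM ; no-port MEM/MEM
t=1 i1&i2:st.MEM sub.ALU ; pair
t=2 i3:sll.ALU ; RAW r4
t=3 i4&i5:xor.ALU add.ALU ; pair
t=4 i6:blt.BR ; no-port BR/BR
t=5 i7&i8:blt.BR xor.ALU ; pair
t=6 i9:sub.ALU ; RAW r0
t=7 i10&i11:sll.ALU and.ALU ; pair
t=8 i12&i13:and.ALU ld.MEM ; pair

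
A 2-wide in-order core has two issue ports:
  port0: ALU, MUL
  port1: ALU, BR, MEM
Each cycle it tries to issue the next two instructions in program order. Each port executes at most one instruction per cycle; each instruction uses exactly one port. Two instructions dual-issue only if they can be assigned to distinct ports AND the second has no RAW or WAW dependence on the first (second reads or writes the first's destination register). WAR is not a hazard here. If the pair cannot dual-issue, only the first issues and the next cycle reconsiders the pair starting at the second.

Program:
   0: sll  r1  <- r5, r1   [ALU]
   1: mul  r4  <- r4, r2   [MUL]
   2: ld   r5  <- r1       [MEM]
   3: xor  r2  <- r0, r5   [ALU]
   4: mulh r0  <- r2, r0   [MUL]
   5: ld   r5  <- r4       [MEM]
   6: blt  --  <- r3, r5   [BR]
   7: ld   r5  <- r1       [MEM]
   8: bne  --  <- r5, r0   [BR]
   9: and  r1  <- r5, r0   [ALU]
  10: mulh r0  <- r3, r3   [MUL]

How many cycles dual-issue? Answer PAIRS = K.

PAIRS = 3

#0 head=0: sll mul i0+i1 pair
#1 head=2: ld i2 RAW r5
#2 head=3: xor i3 RAW r2
#3 head=4: mulh ld i4+i5 pair
#4 head=6: blt i6 no-port BR/MEM
#5 head=7: ld i7 no-port MEM/BR
#6 head=8: bne and i8+i9 pair
#7 head=10: mulh i10 tail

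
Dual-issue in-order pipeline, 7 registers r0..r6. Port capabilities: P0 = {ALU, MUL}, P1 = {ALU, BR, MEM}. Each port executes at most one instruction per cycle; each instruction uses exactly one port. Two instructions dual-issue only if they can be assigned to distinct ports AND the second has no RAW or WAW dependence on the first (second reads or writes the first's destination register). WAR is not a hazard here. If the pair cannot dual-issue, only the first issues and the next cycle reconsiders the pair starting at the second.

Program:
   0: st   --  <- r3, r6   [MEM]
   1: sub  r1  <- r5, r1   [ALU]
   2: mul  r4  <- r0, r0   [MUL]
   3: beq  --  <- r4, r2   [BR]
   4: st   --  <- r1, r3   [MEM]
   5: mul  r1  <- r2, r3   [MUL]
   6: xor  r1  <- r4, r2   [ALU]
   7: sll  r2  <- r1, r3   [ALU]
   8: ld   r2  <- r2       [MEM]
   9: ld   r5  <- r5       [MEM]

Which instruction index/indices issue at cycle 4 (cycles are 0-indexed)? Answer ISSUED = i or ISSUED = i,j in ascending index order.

ISSUED = 6

[0] i0+i1  st/sub  -- 2-wide
[1] i2  mul  -- RAW r4
[2] i3  beq  -- no-port BR/MEM
[3] i4+i5  st/mul  -- 2-wide
[4] i6  xor  -- RAW r1
[5] i7  sll  -- RAW+WAW r2
[6] i8  ld  -- no-port MEM/MEM
[7] i9  ld  -- tail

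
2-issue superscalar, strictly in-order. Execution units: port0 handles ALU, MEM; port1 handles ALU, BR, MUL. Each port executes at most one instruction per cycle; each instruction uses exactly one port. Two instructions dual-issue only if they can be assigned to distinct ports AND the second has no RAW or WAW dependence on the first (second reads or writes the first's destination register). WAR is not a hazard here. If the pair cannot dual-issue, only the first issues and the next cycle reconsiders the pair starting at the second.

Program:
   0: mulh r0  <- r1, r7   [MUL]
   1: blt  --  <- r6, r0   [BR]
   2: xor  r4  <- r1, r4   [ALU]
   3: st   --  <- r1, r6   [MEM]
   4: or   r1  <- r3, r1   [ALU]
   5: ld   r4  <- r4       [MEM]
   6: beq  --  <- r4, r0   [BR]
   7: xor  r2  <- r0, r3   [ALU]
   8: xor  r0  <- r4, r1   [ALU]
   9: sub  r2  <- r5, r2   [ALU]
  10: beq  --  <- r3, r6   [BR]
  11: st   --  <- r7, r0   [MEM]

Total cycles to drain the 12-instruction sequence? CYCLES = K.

0. mulh.MUL @i0  | no-port MUL/BR
1. blt.BR+xor.ALU @i1&i2  | dual
2. st.MEM+or.ALU @i3&i4  | dual
3. ld.MEM @i5  | RAW r4
4. beq.BR+xor.ALU @i6&i7  | dual
5. xor.ALU+sub.ALU @i8&i9  | dual
6. beq.BR+st.MEM @i10&i11  | dual

CYCLES = 7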